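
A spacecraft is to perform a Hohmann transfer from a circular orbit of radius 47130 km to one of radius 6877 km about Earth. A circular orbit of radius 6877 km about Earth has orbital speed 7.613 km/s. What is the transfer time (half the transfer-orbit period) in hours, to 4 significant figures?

From the circular-orbit relation v² = μ/r at r = 6877 km: μ = v²r = (7.613)² × 6877 = 3.98576×10^5 km³/s².
Semi-major axis of the transfer orbit: a_t = (47130 + 6877)/2 = 27003.5 km.
Transfer time t = π√(a_t³/μ) = π√((27003.5)³ / 3.98576×10^5) = 22081 s.
Converting: 22081 s ÷ 3600 s/hour = 6.134 hours.

t = 6.134 hours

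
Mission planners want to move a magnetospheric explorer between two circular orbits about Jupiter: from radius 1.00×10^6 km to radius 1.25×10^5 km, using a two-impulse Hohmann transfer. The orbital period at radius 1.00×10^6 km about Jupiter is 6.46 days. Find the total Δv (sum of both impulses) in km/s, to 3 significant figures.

From Kepler's third law T² = 4π²r³/μ at r = 1.00×10^6 km, T = 6.46 days = 6.46 × 86400 s = 5.58144×10^5 s: μ = 4π²r³/T² = 1.26726×10^8 km³/s².
Transfer-ellipse semi-major axis a_t = (r₁ + r₂)/2 = (1.000×10^6 + 1.250×10^5)/2 = 5.625×10^5 km.
Circular speed at r₁: v₁ = √(μ/r₁) = √(1.26726×10^8/1.000×10^6) = 11.2573 km/s.
Transfer-orbit speed at r₁ (vis-viva equation): v_a = √[μ(2/r₁ − 1/a_t)] = 5.30673 km/s.
First burn Δv₁ = |v_a − v₁| = 5.951 km/s.
At r₂, v₂ = √(μ/r₂) = 31.84 km/s.
Transfer-orbit speed at r₂: v_p = √[μ(2/r₂ − 1/a_t)] = 42.45 km/s.
Second burn Δv₂ = |v₂ − v_p| = 10.61 km/s.
Total Δv = Δv₁ + Δv₂ = 16.56 km/s.

Δv = 16.6 km/s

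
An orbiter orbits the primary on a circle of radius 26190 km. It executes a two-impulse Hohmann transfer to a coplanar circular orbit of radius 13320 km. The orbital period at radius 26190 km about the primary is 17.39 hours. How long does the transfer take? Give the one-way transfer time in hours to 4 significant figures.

t = 5.696 hours

From Kepler's third law T² = 4π²r³/μ at r = 26190 km, T = 17.39 hours = 17.39 × 3600 s = 62604 s: μ = 4π²r³/T² = 1.80951×10^5 km³/s².
Transfer-ellipse semi-major axis a_t = (r₁ + r₂)/2 = (26190 + 13320)/2 = 19755 km.
Half the transfer-orbit period gives t = π√(a_t³/μ) = 20506 s.
Converting: 20506 s ÷ 3600 s/hour = 5.696 hours.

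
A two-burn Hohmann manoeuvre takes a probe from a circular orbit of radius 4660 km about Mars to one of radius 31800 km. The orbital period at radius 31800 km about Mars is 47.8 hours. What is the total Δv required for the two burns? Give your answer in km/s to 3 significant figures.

From Kepler's third law T² = 4π²r³/μ at r = 31800 km, T = 47.8 hours = 47.8 × 3600 s = 1.7208×10^5 s: μ = 4π²r³/T² = 42872.6 km³/s².
Semi-major axis of the transfer orbit: a_t = (4660 + 31800)/2 = 18230 km.
At r₁ the circular-orbit speed is v₁ = √(μ/r₁) = 3.0332 km/s.
Transfer-orbit speed at r₁ (v² = μ(2/r − 1/a)): v_p = √[μ(2/r₁ − 1/a_t)] = 4.0061 km/s.
First burn Δv₁ = |v_p − v₁| = 0.9729 km/s.
At r₂, v₂ = √(μ/r₂) = 1.16112 km/s.
Transfer-orbit speed at r₂: v_a = √[μ(2/r₂ − 1/a_t)] = 0.587052 km/s.
Second burn Δv₂ = |v₂ − v_a| = 0.5741 km/s.
Δv = Δv₁ + Δv₂ = 0.9729 + 0.5741 = 1.547 km/s.

Δv = 1.55 km/s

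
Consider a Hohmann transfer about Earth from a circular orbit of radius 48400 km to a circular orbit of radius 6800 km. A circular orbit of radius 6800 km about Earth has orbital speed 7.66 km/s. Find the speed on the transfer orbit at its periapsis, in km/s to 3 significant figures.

v = 10.1 km/s

From the circular-orbit relation v² = μ/r at r = 6800 km: μ = v²r = (7.66)² × 6800 = 3.98994×10^5 km³/s².
Semi-major axis of the transfer orbit: a_t = (48400 + 6800)/2 = 27600 km.
The periapsis of the transfer ellipse is at r = 6800 km.
Applying v² = μ(2/r − 1/a_t): v = 10.14 km/s.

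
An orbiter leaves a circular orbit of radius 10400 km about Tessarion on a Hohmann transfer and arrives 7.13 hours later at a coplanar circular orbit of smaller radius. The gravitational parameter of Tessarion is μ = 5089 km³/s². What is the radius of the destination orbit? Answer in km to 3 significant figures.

r₂ = 3560 km

Transfer time t = 7.13 hours = 25668 s, and t = π√(a_t³/μ).
So a_t = (μ t²/π²)^(1/3) = (5089 × (25668)² / π²)^(1/3) = 6977.6 km.
Since a_t = (r₁ + r₂)/2, r₂ = 2a_t − r₁ = 2×6977.6 − 10400 = 3555.2 km.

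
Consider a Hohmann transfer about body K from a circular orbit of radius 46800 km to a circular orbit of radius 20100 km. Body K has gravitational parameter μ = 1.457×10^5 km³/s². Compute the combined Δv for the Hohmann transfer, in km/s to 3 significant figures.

Transfer-ellipse semi-major axis a_t = (r₁ + r₂)/2 = (46800 + 20100)/2 = 33450 km.
At r₁ the circular-orbit speed is v₁ = √(μ/r₁) = 1.76444 km/s.
Transfer-orbit speed at r₁ (vis-viva): v_a = √[μ(2/r₁ − 1/a_t)] = 1.36775 km/s.
First burn Δv₁ = |v_a − v₁| = 0.3967 km/s.
Circular speed at r₂: v₂ = √(μ/r₂) = 2.69235 km/s.
Transfer-orbit speed at r₂: v_p = √[μ(2/r₂ − 1/a_t)] = 3.18461 km/s.
Second burn Δv₂ = |v₂ − v_p| = 0.4923 km/s.
Total Δv = Δv₁ + Δv₂ = 0.8890 km/s.

Δv = 0.889 km/s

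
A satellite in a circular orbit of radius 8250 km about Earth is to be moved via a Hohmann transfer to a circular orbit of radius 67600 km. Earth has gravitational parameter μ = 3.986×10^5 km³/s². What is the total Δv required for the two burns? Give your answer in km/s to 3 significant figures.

Δv = 3.62 km/s

Semi-major axis of the transfer orbit: a_t = (8250 + 67600)/2 = 37925 km.
Circular speed at r₁: v₁ = √(μ/r₁) = √(3.986×10^5/8250) = 6.951 km/s.
Transfer-orbit speed at r₁ (v² = μ(2/r − 1/a)): v_p = √[μ(2/r₁ − 1/a_t)] = 9.280 km/s.
First burn Δv₁ = |v_p − v₁| = 2.329 km/s.
At r₂, v₂ = √(μ/r₂) = 2.4283 km/s.
Transfer-orbit speed at r₂: v_a = √[μ(2/r₂ − 1/a_t)] = 1.1326 km/s.
Second burn Δv₂ = |v₂ − v_a| = 1.296 km/s.
Δv = Δv₁ + Δv₂ = 2.329 + 1.296 = 3.625 km/s.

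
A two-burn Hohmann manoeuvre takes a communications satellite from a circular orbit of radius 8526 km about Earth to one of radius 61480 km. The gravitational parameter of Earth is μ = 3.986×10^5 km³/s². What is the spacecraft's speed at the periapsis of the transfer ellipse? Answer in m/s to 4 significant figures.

v = 9062 m/s

The Hohmann ellipse has a_t = (r₁ + r₂)/2 = 35003 km.
The periapsis of the transfer ellipse is at r = 8526 km.
From the vis-viva equation, v = √[μ(2/r − 1/a_t)] = 9.062 km/s.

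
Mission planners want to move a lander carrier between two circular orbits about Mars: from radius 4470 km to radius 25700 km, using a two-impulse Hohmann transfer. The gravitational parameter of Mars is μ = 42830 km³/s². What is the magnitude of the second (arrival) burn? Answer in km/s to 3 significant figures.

Δv₂ = 0.588 km/s

Semi-major axis of the transfer orbit: a_t = (4470 + 25700)/2 = 15085 km.
Circular speed at r = 25700 km: v_c = √(μ/r) = 1.2909 km/s.
Transfer-orbit speed at the same r (vis-viva, a = a_t): v_t = √[μ(2/r − 1/a_t)] = 0.70273 km/s.
Δv₂ = |v_t − v_c| = |0.70273 − 1.2909| = 0.5882 km/s.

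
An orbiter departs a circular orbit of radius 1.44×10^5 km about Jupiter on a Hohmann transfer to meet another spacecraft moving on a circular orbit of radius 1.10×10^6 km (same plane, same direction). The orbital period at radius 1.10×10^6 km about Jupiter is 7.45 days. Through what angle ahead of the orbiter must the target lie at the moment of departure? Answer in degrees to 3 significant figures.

From Kepler's third law T² = 4π²r³/μ at r = 1.10×10^6 km, T = 7.45 days = 7.45 × 86400 s = 6.4368×10^5 s: μ = 4π²r³/T² = 1.26823×10^8 km³/s².
Transfer-ellipse semi-major axis a_t = (r₁ + r₂)/2 = (1.440×10^5 + 1.100×10^6)/2 = 6.220×10^5 km.
Transfer time t = π√(a_t³/μ) = 1.3685×10^5 s.
Target angular speed ω₂ = √(μ/r₂³) = 9.7613×10^-6 rad/s.
Angle swept by the target during transfer: ω₂·t = 1.3358 rad = 76.54°.
Arrival is 180° from departure on the ellipse, so φ = 180° − 76.54° = 103°.

φ = 103°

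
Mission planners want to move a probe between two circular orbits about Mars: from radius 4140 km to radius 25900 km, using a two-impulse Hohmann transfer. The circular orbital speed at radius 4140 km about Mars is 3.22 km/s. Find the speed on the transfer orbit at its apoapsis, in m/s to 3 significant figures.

v = 676 m/s

From the circular-orbit relation v² = μ/r at r = 4140 km: μ = v²r = (3.22)² × 4140 = 42925.2 km³/s².
Transfer-ellipse semi-major axis a_t = (r₁ + r₂)/2 = (4140 + 25900)/2 = 15020 km.
At apoapsis, r = 25900 km.
From the vis-viva equation, v = √[μ(2/r − 1/a_t)] = 0.6759 km/s.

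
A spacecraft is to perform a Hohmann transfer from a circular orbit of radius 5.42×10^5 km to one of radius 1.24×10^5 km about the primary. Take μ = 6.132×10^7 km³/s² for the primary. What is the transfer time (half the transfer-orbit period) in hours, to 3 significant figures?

t = 21.4 hours

Semi-major axis of the transfer orbit: a_t = (5.420×10^5 + 1.240×10^5)/2 = 3.330×10^5 km.
Half the transfer-orbit period gives t = π√(a_t³/μ) = 77090 s.
Converting: 77090 s ÷ 3600 s/hour = 21.4 hours.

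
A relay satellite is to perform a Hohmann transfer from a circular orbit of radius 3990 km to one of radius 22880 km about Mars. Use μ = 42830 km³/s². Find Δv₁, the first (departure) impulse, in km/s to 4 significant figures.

Transfer-ellipse semi-major axis a_t = (r₁ + r₂)/2 = (3990 + 22880)/2 = 13435 km.
Circular speed at r = 3990 km: v_c = √(μ/r) = 3.2763 km/s.
Vis-viva on the transfer ellipse at r = 3990 km gives v_t = √[μ(2/r − 1/a_t)] = 4.2756 km/s.
Δv₁ = |v_t − v_c| = |4.2756 − 3.2763| = 0.9993 km/s.

Δv₁ = 0.9993 km/s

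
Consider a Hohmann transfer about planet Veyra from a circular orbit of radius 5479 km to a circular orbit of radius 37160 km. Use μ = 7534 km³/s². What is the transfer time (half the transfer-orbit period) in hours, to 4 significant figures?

t = 31.30 hours

Semi-major axis of the transfer orbit: a_t = (5479 + 37160)/2 = 21319.5 km.
Transfer time t = π√(a_t³/μ) = π√((21319.5)³ / 7534) = 1.1267×10^5 s.
Converting: 1.1267×10^5 s ÷ 3600 s/hour = 31.30 hours.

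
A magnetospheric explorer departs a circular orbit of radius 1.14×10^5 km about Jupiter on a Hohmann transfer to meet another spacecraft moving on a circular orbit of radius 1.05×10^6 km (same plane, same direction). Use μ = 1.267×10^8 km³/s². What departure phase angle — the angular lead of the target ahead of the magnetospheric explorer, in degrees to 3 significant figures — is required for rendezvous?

Transfer-ellipse semi-major axis a_t = (r₁ + r₂)/2 = (1.140×10^5 + 1.050×10^6)/2 = 5.820×10^5 km.
Transfer time t = π√(a_t³/μ) = 1.23921×10^5 s.
The target's mean motion on its circular orbit is ω₂ = √(μ/r₂³) = 1.04618×10^-5 rad/s.
Angle swept by the target during transfer: ω₂·t = 1.2964 rad = 74.28°.
Arrival is 180° from departure on the ellipse, so φ = 180° − 74.28° = 106°.

φ = 106°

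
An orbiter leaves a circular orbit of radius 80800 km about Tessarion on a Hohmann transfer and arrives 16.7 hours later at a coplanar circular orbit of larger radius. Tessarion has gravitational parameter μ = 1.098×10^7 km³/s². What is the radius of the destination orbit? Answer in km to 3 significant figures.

r₂ = 2.37×10^5 km

Transfer time t = 16.7 hours = 60120 s, and t = π√(a_t³/μ).
So a_t = (μ t²/π²)^(1/3) = (1.098×10^7 × (60120)² / π²)^(1/3) = 1.5902×10^5 km.
Since a_t = (r₁ + r₂)/2, r₂ = 2a_t − r₁ = 2×1.5902×10^5 − 80800 = 2.3724×10^5 km.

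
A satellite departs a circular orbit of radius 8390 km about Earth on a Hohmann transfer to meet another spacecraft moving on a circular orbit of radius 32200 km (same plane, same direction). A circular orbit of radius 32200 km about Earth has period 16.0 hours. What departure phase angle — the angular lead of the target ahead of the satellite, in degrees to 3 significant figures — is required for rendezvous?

From Kepler's third law T² = 4π²r³/μ at r = 32200 km, T = 16.0 hours = 16.0 × 3600 s = 57600 s: μ = 4π²r³/T² = 3.97267×10^5 km³/s².
Transfer-ellipse semi-major axis a_t = (r₁ + r₂)/2 = (8390 + 32200)/2 = 20295 km.
The half-period of the transfer ellipse is t = π√(a_t³/μ) = 14410 s.
The target's mean motion on its circular orbit is ω₂ = √(μ/r₂³) = 1.091×10^-4 rad/s.
Angle swept by the target during transfer: ω₂·t = 1.572 rad = 90.07°.
Arrival is 180° from departure on the ellipse, so φ = 180° − 90.07° = 89.9°.

φ = 89.9°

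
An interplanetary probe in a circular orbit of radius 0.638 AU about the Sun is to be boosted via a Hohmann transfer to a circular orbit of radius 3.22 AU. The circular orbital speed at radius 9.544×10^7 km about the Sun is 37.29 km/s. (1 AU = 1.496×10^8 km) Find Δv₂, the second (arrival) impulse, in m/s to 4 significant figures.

From the circular-orbit relation v² = μ/r at r = 9.544×10^7 km: μ = v²r = (37.29)² × 9.544×10^7 = 1.32714×10^11 km³/s².
In km: r₁ = 0.638 × 1.496×10^8 = 9.54448×10^7 km; r₂ = 3.22 × 1.496×10^8 = 4.81712×10^8 km.
Transfer-ellipse semi-major axis a_t = (r₁ + r₂)/2 = (9.54448×10^7 + 4.81712×10^8)/2 = 2.885784×10^8 km.
On the circular orbit at r = 4.81712×10^8 km, v_c = √(μ/r) = 16.5983 km/s.
Transfer-orbit speed at the same r (vis-viva, a = a_t): v_t = √[μ(2/r − 1/a_t)] = 9.54571 km/s.
Δv₂ = |v_t − v_c| = |9.54571 − 16.5983| = 7.053 km/s.

Δv₂ = 7053 m/s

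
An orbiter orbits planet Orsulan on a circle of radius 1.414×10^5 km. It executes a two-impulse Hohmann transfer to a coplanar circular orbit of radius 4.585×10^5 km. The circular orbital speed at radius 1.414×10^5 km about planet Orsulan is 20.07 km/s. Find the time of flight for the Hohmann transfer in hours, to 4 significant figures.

From the circular-orbit relation v² = μ/r at r = 1.414×10^5 km: μ = v²r = (20.07)² × 1.414×10^5 = 5.69566×10^7 km³/s².
The Hohmann ellipse has a_t = (r₁ + r₂)/2 = 2.9995×10^5 km.
Transfer time t = π√(a_t³/μ) = π√((2.9995×10^5)³ / 5.69566×10^7) = 68383 s.
Converting: 68383 s ÷ 3600 s/hour = 19.00 hours.

t = 19.00 hours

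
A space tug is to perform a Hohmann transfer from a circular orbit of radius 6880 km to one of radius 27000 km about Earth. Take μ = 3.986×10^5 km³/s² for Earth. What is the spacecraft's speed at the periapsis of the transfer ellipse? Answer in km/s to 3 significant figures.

Transfer-ellipse semi-major axis a_t = (r₁ + r₂)/2 = (6880 + 27000)/2 = 16940 km.
At periapsis, r = 6880 km.
From the vis-viva equation, v = √[μ(2/r − 1/a_t)] = 9.609 km/s.

v = 9.61 km/s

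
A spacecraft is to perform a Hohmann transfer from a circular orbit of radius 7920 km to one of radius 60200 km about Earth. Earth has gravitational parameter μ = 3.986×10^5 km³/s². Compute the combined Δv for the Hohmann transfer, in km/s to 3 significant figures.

The Hohmann ellipse has a_t = (r₁ + r₂)/2 = 34060 km.
Circular speed at r₁: v₁ = √(μ/r₁) = √(3.986×10^5/7920) = 7.0942 km/s.
Transfer-orbit speed at r₁ (v² = μ(2/r − 1/a)): v_p = √[μ(2/r₁ − 1/a_t)] = 9.4315 km/s.
First burn Δv₁ = |v_p − v₁| = 2.3373 km/s.
Circular speed at r₂: v₂ = √(μ/r₂) = 2.5732 km/s.
Transfer-orbit speed at r₂: v_a = √[μ(2/r₂ − 1/a_t)] = 1.2408 km/s.
Second burn Δv₂ = |v₂ − v_a| = 1.3324 km/s.
Δv = Δv₁ + Δv₂ = 2.3373 + 1.3324 = 3.670 km/s.

Δv = 3.67 km/s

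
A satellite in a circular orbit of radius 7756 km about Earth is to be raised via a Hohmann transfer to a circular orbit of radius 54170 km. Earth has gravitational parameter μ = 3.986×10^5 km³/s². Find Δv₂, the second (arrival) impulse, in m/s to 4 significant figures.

The Hohmann ellipse has a_t = (r₁ + r₂)/2 = 30963 km.
On the circular orbit at r = 54170 km, v_c = √(μ/r) = 2.713 km/s.
Transfer-orbit speed at the same r (vis-viva, a = a_t): v_t = √[μ(2/r − 1/a_t)] = 1.358 km/s.
Δv₂ = |v_t − v_c| = |1.358 − 2.713| = 1.355 km/s.

Δv₂ = 1355 m/s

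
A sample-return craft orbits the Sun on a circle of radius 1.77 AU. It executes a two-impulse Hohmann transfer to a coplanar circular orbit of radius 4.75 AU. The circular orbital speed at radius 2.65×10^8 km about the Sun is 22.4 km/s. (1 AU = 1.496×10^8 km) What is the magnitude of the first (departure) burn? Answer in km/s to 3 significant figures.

Δv₁ = 4.64 km/s

From the circular-orbit relation v² = μ/r at r = 2.65×10^8 km: μ = v²r = (22.4)² × 2.65×10^8 = 1.32966×10^11 km³/s².
In km: r₁ = 1.77 × 1.496×10^8 = 2.64792×10^8 km; r₂ = 4.75 × 1.496×10^8 = 7.106×10^8 km.
Semi-major axis of the transfer orbit: a_t = (2.64792×10^8 + 7.106×10^8)/2 = 4.87696×10^8 km.
Circular speed at r = 2.64792×10^8 km: v_c = √(μ/r) = 22.40880 km/s.
Vis-viva on the transfer ellipse at r = 2.64792×10^8 km gives v_t = √[μ(2/r − 1/a_t)] = 27.04933 km/s.
Δv₁ = |v_t − v_c| = |27.04933 − 22.40880| = 4.641 km/s.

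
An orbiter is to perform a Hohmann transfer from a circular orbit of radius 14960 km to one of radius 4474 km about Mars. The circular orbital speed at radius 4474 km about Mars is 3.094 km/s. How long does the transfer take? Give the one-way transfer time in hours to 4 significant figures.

t = 4.039 hours

From the circular-orbit relation v² = μ/r at r = 4474 km: μ = v²r = (3.094)² × 4474 = 42828.9 km³/s².
Semi-major axis of the transfer orbit: a_t = (14960 + 4474)/2 = 9717 km.
By Kepler's third law the transfer-orbit period is T = 2π√(a_t³/μ), so t = T/2 = 14540 s.
Converting: 14540 s ÷ 3600 s/hour = 4.039 hours.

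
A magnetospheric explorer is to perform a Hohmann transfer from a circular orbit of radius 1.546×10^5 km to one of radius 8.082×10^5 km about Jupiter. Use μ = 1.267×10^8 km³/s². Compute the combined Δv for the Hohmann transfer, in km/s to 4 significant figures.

The Hohmann ellipse has a_t = (r₁ + r₂)/2 = 4.814×10^5 km.
Circular speed at r₁: v₁ = √(μ/r₁) = √(1.267×10^8/1.546×10^5) = 28.628 km/s.
On the transfer ellipse at r₁, v² = μ(2/r − 1/a) gives v_p = √[μ(2/r₁ − 1/a_t)] = 37.093 km/s.
First burn Δv₁ = |v_p − v₁| = 8.465 km/s.
Circular speed at r₂: v₂ = √(μ/r₂) = 12.52 km/s.
Transfer-orbit speed at r₂: v_a = √[μ(2/r₂ − 1/a_t)] = 7.095 km/s.
Second burn Δv₂ = |v₂ − v_a| = 5.425 km/s.
Total Δv = Δv₁ + Δv₂ = 13.89 km/s.

Δv = 13.89 km/s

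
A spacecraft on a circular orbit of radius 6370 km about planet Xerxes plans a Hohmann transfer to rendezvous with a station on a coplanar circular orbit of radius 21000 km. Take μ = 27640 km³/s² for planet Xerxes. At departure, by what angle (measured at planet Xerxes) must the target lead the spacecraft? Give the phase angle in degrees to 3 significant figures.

φ = 85.3°

Transfer-ellipse semi-major axis a_t = (r₁ + r₂)/2 = (6370 + 21000)/2 = 13685 km.
The half-period of the transfer ellipse is t = π√(a_t³/μ) = 30252 s.
Target angular speed ω₂ = √(μ/r₂³) = 5.4631×10^-5 rad/s.
Angle swept by the target during transfer: ω₂·t = 1.6527 rad = 94.69°.
The spacecraft traverses 180° on the transfer ellipse, so the target must lead by 180° − 94.69° = 85.3°.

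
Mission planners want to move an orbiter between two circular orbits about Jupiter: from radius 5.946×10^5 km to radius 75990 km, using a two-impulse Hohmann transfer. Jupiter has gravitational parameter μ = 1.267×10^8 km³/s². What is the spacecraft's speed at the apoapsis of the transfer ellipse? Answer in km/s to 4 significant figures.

v = 6.949 km/s

The Hohmann ellipse has a_t = (r₁ + r₂)/2 = 3.35295×10^5 km.
At apoapsis, r = 5.946×10^5 km.
Applying v² = μ(2/r − 1/a_t): v = 6.949 km/s.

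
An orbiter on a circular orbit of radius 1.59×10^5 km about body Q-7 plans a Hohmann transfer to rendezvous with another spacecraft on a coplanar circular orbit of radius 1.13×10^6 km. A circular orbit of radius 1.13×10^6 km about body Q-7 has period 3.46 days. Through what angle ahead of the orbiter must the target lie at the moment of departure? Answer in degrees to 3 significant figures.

φ = 102°

From Kepler's third law T² = 4π²r³/μ at r = 1.13×10^6 km, T = 3.46 days = 3.46 × 86400 s = 2.98944×10^5 s: μ = 4π²r³/T² = 6.37405×10^8 km³/s².
The Hohmann ellipse has a_t = (r₁ + r₂)/2 = 6.445×10^5 km.
Transfer time t = π√(a_t³/μ) = 64384 s.
Target angular speed ω₂ = √(μ/r₂³) = 2.1018×10^-5 rad/s.
Angle swept by the target during transfer: ω₂·t = 1.3532 rad = 77.53°.
The orbiter traverses 180° on the transfer ellipse, so the target must lead by 180° − 77.53° = 102°.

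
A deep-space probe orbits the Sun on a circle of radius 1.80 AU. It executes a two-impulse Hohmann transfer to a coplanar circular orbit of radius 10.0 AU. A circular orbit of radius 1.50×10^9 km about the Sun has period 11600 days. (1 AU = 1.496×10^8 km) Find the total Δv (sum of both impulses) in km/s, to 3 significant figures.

Δv = 10.9 km/s

From Kepler's third law T² = 4π²r³/μ at r = 1.50×10^9 km, T = 11600 days = 11600 × 86400 s = 1.00224×10^9 s: μ = 4π²r³/T² = 1.32645×10^11 km³/s².
In km: r₁ = 1.80 × 1.496×10^8 = 2.6928×10^8 km; r₂ = 10.0 × 1.496×10^8 = 1.496×10^9 km.
The Hohmann ellipse has a_t = (r₁ + r₂)/2 = 8.8264×10^8 km.
Circular speed at r₁: v₁ = √(μ/r₁) = √(1.32645×10^11/2.6928×10^8) = 22.1944 km/s.
On the transfer ellipse at r₁, v² = μ(2/r − 1/a) gives v_p = √[μ(2/r₁ − 1/a_t)] = 28.8946 km/s.
First burn Δv₁ = |v_p − v₁| = 6.7002 km/s.
At r₂, v₂ = √(μ/r₂) = 9.416277 km/s.
Transfer-orbit speed at r₂: v_a = √[μ(2/r₂ − 1/a_t)] = 5.201031 km/s.
Second burn Δv₂ = |v₂ − v_a| = 4.2152 km/s.
Δv = Δv₁ + Δv₂ = 6.7002 + 4.2152 = 10.92 km/s.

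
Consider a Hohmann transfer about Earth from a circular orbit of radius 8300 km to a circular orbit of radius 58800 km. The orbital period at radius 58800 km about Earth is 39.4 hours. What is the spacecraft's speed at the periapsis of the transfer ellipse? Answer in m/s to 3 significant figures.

v = 9180 m/s

From Kepler's third law T² = 4π²r³/μ at r = 58800 km, T = 39.4 hours = 39.4 × 3600 s = 1.4184×10^5 s: μ = 4π²r³/T² = 3.98928×10^5 km³/s².
Transfer-ellipse semi-major axis a_t = (r₁ + r₂)/2 = (8300 + 58800)/2 = 33550 km.
The periapsis of the transfer ellipse is at r = 8300 km.
Vis-viva: v = √[μ(2/r − 1/a_t)] = √[3.98928×10^5 × (2/8300 − 1/33550)] = 9.178 km/s.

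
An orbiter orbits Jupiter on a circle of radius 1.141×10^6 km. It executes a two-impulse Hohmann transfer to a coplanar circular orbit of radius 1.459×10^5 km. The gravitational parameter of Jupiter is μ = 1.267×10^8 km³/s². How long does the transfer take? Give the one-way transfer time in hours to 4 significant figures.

Transfer-ellipse semi-major axis a_t = (r₁ + r₂)/2 = (1.141×10^6 + 1.459×10^5)/2 = 6.4345×10^5 km.
By Kepler's third law the transfer-orbit period is T = 2π√(a_t³/μ), so t = T/2 = 1.4406×10^5 s.
Converting: 1.4406×10^5 s ÷ 3600 s/hour = 40.02 hours.

t = 40.02 hours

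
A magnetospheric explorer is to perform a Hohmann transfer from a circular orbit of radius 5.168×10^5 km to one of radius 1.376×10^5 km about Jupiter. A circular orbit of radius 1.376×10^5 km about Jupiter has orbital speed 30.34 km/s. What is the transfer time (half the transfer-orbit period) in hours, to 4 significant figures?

t = 14.51 hours

From the circular-orbit relation v² = μ/r at r = 1.376×10^5 km: μ = v²r = (30.34)² × 1.376×10^5 = 1.26663×10^8 km³/s².
The Hohmann ellipse has a_t = (r₁ + r₂)/2 = 3.272×10^5 km.
Transfer time t = π√(a_t³/μ) = π√((3.272×10^5)³ / 1.26663×10^8) = 52250 s.
Converting: 52250 s ÷ 3600 s/hour = 14.51 hours.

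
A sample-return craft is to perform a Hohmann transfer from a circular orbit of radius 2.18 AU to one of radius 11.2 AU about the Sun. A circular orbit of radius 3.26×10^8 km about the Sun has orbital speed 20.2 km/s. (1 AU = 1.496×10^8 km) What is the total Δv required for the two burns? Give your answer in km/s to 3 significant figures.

From the circular-orbit relation v² = μ/r at r = 3.26×10^8 km: μ = v²r = (20.2)² × 3.26×10^8 = 1.33021×10^11 km³/s².
In km: r₁ = 2.18 × 1.496×10^8 = 3.26128×10^8 km; r₂ = 11.2 × 1.496×10^8 = 1.67552×10^9 km.
Transfer-ellipse semi-major axis a_t = (r₁ + r₂)/2 = (3.26128×10^8 + 1.67552×10^9)/2 = 1.000824×10^9 km.
At r₁ the circular-orbit speed is v₁ = √(μ/r₁) = 20.196 km/s.
Transfer-orbit speed at r₁ (v² = μ(2/r − 1/a)): v_p = √[μ(2/r₁ − 1/a_t)] = 26.131 km/s.
First burn Δv₁ = |v_p − v₁| = 5.935 km/s.
Circular speed at r₂: v₂ = √(μ/r₂) = 8.910 km/s.
Transfer-orbit speed at r₂: v_a = √[μ(2/r₂ − 1/a_t)] = 5.086 km/s.
Second burn Δv₂ = |v₂ − v_a| = 3.824 km/s.
Total Δv = Δv₁ + Δv₂ = 9.759 km/s.

Δv = 9.76 km/s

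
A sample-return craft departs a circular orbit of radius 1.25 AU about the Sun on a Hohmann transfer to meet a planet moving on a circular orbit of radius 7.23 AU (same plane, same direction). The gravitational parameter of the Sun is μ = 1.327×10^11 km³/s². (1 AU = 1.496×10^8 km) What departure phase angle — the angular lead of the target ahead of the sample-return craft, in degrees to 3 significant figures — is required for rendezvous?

In km: r₁ = 1.25 × 1.496×10^8 = 1.870×10^8 km; r₂ = 7.23 × 1.496×10^8 = 1.081608×10^9 km.
Semi-major axis of the transfer orbit: a_t = (1.870×10^8 + 1.081608×10^9)/2 = 6.34304×10^8 km.
Transfer time t = π√(a_t³/μ) = 1.378×10^8 s.
The target's mean motion on its circular orbit is ω₂ = √(μ/r₂³) = 1.024×10^-8 rad/s.
Angle swept by the target during transfer: ω₂·t = 1.411 rad = 80.84°.
Arrival is 180° from departure on the ellipse, so φ = 180° − 80.84° = 99.2°.

φ = 99.2°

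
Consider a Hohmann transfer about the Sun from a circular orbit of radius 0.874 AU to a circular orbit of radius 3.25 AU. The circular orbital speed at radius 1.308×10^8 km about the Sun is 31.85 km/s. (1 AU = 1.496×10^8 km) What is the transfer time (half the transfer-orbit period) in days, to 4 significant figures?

t = 540.8 days

From the circular-orbit relation v² = μ/r at r = 1.308×10^8 km: μ = v²r = (31.85)² × 1.308×10^8 = 1.32686×10^11 km³/s².
In km: r₁ = 0.874 × 1.496×10^8 = 1.307504×10^8 km; r₂ = 3.25 × 1.496×10^8 = 4.862×10^8 km.
Transfer-ellipse semi-major axis a_t = (r₁ + r₂)/2 = (1.307504×10^8 + 4.862×10^8)/2 = 3.084752×10^8 km.
By Kepler's third law the transfer-orbit period is T = 2π√(a_t³/μ), so t = T/2 = 4.6727×10^7 s.
Converting: 4.6727×10^7 s ÷ 86400 s/day = 540.8 days.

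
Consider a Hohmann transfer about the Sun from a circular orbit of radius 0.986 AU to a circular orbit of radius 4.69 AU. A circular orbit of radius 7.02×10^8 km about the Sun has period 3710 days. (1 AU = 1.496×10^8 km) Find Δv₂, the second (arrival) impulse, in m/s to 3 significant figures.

From Kepler's third law T² = 4π²r³/μ at r = 7.02×10^8 km, T = 3710 days = 3710 × 86400 s = 3.20544×10^8 s: μ = 4π²r³/T² = 1.32922×10^11 km³/s².
In km: r₁ = 0.986 × 1.496×10^8 = 1.475056×10^8 km; r₂ = 4.69 × 1.496×10^8 = 7.01624×10^8 km.
Transfer-ellipse semi-major axis a_t = (r₁ + r₂)/2 = (1.475056×10^8 + 7.01624×10^8)/2 = 4.245648×10^8 km.
Circular speed at r = 7.01624×10^8 km: v_c = √(μ/r) = 13.764 km/s.
Vis-viva on the transfer ellipse at r = 7.01624×10^8 km gives v_t = √[μ(2/r − 1/a_t)] = 8.1129 km/s.
Δv₂ = |v_t − v_c| = |8.1129 − 13.764| = 5.651 km/s.

Δv₂ = 5650 m/s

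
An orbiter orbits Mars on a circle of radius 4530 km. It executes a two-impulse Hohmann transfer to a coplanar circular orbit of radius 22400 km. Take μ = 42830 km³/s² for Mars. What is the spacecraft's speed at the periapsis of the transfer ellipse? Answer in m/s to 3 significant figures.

The Hohmann ellipse has a_t = (r₁ + r₂)/2 = 13465 km.
The periapsis of the transfer ellipse is at r = 4530 km.
Vis-viva: v = √[μ(2/r − 1/a_t)] = √[42830 × (2/4530 − 1/13465)] = 3.966 km/s.

v = 3970 m/s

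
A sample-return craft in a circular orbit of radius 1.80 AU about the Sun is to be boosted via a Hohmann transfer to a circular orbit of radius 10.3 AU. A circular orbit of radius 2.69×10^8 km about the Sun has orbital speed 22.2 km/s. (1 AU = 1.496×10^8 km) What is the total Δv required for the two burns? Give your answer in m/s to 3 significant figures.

Δv = 11000 m/s

From the circular-orbit relation v² = μ/r at r = 2.69×10^8 km: μ = v²r = (22.2)² × 2.69×10^8 = 1.32574×10^11 km³/s².
In km: r₁ = 1.80 × 1.496×10^8 = 2.6928×10^8 km; r₂ = 10.3 × 1.496×10^8 = 1.54088×10^9 km.
The Hohmann ellipse has a_t = (r₁ + r₂)/2 = 9.0508×10^8 km.
Circular speed at r₁: v₁ = √(μ/r₁) = √(1.32574×10^11/2.6928×10^8) = 22.188 km/s.
Transfer-orbit speed at r₁ (vis-viva equation): v_p = √[μ(2/r₁ − 1/a_t)] = 28.951 km/s.
First burn Δv₁ = |v_p − v₁| = 6.763 km/s.
At r₂, v₂ = √(μ/r₂) = 9.2757 km/s.
Transfer-orbit speed at r₂: v_a = √[μ(2/r₂ − 1/a_t)] = 5.0594 km/s.
Second burn Δv₂ = |v₂ − v_a| = 4.216 km/s.
Total Δv = Δv₁ + Δv₂ = 10.98 km/s.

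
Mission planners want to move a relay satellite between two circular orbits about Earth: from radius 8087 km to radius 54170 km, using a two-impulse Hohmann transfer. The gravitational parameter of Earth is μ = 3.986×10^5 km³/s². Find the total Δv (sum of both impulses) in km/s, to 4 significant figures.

The Hohmann ellipse has a_t = (r₁ + r₂)/2 = 31128.5 km.
At r₁ the circular-orbit speed is v₁ = √(μ/r₁) = 7.0206 km/s.
Transfer-orbit speed at r₁ (vis-viva): v_p = √[μ(2/r₁ − 1/a_t)] = 9.2614 km/s.
First burn Δv₁ = |v_p − v₁| = 2.241 km/s.
At r₂, v₂ = √(μ/r₂) = 2.713 km/s.
Transfer-orbit speed at r₂: v_a = √[μ(2/r₂ − 1/a_t)] = 1.383 km/s.
Second burn Δv₂ = |v₂ − v_a| = 1.330 km/s.
Δv = Δv₁ + Δv₂ = 2.241 + 1.330 = 3.571 km/s.

Δv = 3.571 km/s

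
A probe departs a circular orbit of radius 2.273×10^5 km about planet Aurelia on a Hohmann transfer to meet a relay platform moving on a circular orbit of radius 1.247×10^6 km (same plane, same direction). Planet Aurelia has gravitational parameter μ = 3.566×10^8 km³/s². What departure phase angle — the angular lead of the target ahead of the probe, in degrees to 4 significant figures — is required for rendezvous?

Semi-major axis of the transfer orbit: a_t = (2.273×10^5 + 1.247×10^6)/2 = 7.3715×10^5 km.
Transfer time t = π√(a_t³/μ) = 1.053×10^5 s.
The target's mean motion on its circular orbit is ω₂ = √(μ/r₂³) = 1.356×10^-5 rad/s.
Angle swept by the target during transfer: ω₂·t = 1.4279 rad = 81.81°.
The probe traverses 180° on the transfer ellipse, so the target must lead by 180° − 81.81° = 98.19°.

φ = 98.19°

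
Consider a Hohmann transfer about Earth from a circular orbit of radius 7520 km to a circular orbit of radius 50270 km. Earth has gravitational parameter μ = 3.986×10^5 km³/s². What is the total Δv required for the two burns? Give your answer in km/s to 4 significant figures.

Transfer-ellipse semi-major axis a_t = (r₁ + r₂)/2 = (7520 + 50270)/2 = 28895 km.
Circular speed at r₁: v₁ = √(μ/r₁) = √(3.986×10^5/7520) = 7.2805 km/s.
Transfer-orbit speed at r₁ (v² = μ(2/r − 1/a)): v_p = √[μ(2/r₁ − 1/a_t)] = 9.6029 km/s.
First burn Δv₁ = |v_p − v₁| = 2.3224 km/s.
At r₂, v₂ = √(μ/r₂) = 2.8159 km/s.
Transfer-orbit speed at r₂: v_a = √[μ(2/r₂ − 1/a_t)] = 1.4365 km/s.
Second burn Δv₂ = |v₂ − v_a| = 1.3794 km/s.
Total Δv = Δv₁ + Δv₂ = 3.702 km/s.

Δv = 3.702 km/s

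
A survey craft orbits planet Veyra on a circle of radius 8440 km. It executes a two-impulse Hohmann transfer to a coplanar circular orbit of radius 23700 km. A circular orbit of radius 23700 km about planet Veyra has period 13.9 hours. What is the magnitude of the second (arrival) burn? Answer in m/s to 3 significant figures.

From Kepler's third law T² = 4π²r³/μ at r = 23700 km, T = 13.9 hours = 13.9 × 3600 s = 50040 s: μ = 4π²r³/T² = 2.09880×10^5 km³/s².
The Hohmann ellipse has a_t = (r₁ + r₂)/2 = 16070 km.
Circular speed at r = 23700 km: v_c = √(μ/r) = 2.9758 km/s.
Transfer-orbit speed at the same r (vis-viva, a = a_t): v_t = √[μ(2/r − 1/a_t)] = 2.1566 km/s.
Δv₂ = |v_t − v_c| = |2.1566 − 2.9758| = 0.8192 km/s.

Δv₂ = 819 m/s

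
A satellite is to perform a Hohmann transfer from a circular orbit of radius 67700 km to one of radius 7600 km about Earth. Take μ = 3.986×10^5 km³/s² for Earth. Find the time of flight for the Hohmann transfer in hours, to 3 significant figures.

The Hohmann ellipse has a_t = (r₁ + r₂)/2 = 37650 km.
Transfer time t = π√(a_t³/μ) = π√((37650)³ / 3.986×10^5) = 36350 s.
Converting: 36350 s ÷ 3600 s/hour = 10.1 hours.

t = 10.1 hours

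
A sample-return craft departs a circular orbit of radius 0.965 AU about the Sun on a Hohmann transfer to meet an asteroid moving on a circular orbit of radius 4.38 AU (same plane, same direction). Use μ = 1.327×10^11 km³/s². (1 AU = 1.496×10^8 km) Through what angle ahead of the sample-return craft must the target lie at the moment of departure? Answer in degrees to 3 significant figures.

φ = 94.2°

In km: r₁ = 0.965 × 1.496×10^8 = 1.44364×10^8 km; r₂ = 4.38 × 1.496×10^8 = 6.55248×10^8 km.
Transfer-ellipse semi-major axis a_t = (r₁ + r₂)/2 = (1.44364×10^8 + 6.55248×10^8)/2 = 3.99806×10^8 km.
The half-period of the transfer ellipse is t = π√(a_t³/μ) = 6.8943×10^7 s.
The target's mean motion on its circular orbit is ω₂ = √(μ/r₂³) = 2.1718×10^-8 rad/s.
Angle swept by the target during transfer: ω₂·t = 1.4973 rad = 85.79°.
Arrival is 180° from departure on the ellipse, so φ = 180° − 85.79° = 94.2°.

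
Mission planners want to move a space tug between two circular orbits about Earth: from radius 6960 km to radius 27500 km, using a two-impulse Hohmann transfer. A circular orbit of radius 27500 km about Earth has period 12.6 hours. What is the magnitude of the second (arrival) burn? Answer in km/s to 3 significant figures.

Δv₂ = 1.39 km/s

From Kepler's third law T² = 4π²r³/μ at r = 27500 km, T = 12.6 hours = 12.6 × 3600 s = 45360 s: μ = 4π²r³/T² = 3.99036×10^5 km³/s².
The Hohmann ellipse has a_t = (r₁ + r₂)/2 = 17230 km.
On the circular orbit at r = 27500 km, v_c = √(μ/r) = 3.809 km/s.
Transfer-orbit speed at the same r (vis-viva, a = a_t): v_t = √[μ(2/r − 1/a_t)] = 2.421 km/s.
Δv₂ = |v_t − v_c| = |2.421 − 3.809| = 1.388 km/s.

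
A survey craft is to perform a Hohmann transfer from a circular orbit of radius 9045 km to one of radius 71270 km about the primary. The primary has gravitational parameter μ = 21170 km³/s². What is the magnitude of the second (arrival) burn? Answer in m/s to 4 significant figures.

Δv₂ = 286.4 m/s

The Hohmann ellipse has a_t = (r₁ + r₂)/2 = 40157.5 km.
Circular speed at r = 71270 km: v_c = √(μ/r) = 0.545013 km/s.
Vis-viva on the transfer ellipse at r = 71270 km gives v_t = √[μ(2/r − 1/a_t)] = 0.258659 km/s.
Δv₂ = |v_t − v_c| = |0.258659 − 0.545013| = 0.2864 km/s.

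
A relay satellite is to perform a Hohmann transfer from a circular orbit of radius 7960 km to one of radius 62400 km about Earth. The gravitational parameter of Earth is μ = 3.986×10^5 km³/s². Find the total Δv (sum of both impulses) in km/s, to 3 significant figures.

Δv = 3.67 km/s

Transfer-ellipse semi-major axis a_t = (r₁ + r₂)/2 = (7960 + 62400)/2 = 35180 km.
At r₁ the circular-orbit speed is v₁ = √(μ/r₁) = 7.076 km/s.
Transfer-orbit speed at r₁ (v² = μ(2/r − 1/a)): v_p = √[μ(2/r₁ − 1/a_t)] = 9.424 km/s.
First burn Δv₁ = |v_p − v₁| = 2.348 km/s.
Circular speed at r₂: v₂ = √(μ/r₂) = 2.527 km/s.
Transfer-orbit speed at r₂: v_a = √[μ(2/r₂ − 1/a_t)] = 1.202 km/s.
Second burn Δv₂ = |v₂ − v_a| = 1.325 km/s.
Δv = Δv₁ + Δv₂ = 2.348 + 1.325 = 3.673 km/s.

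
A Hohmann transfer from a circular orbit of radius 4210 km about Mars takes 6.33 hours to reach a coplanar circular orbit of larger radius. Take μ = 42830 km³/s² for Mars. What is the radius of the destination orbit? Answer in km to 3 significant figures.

r₂ = 22000 km

Transfer time t = 6.33 hours = 22788 s, and t = π√(a_t³/μ).
So a_t = (μ t²/π²)^(1/3) = (42830 × (22788)² / π²)^(1/3) = 13111 km.
Since a_t = (r₁ + r₂)/2, r₂ = 2a_t − r₁ = 2×13111 − 4210 = 22012 km.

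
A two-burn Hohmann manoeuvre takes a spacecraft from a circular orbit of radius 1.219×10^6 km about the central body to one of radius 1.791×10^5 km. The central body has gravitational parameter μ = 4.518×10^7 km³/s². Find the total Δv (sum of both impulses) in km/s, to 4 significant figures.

Semi-major axis of the transfer orbit: a_t = (1.219×10^6 + 1.791×10^5)/2 = 6.9905×10^5 km.
Circular speed at r₁: v₁ = √(μ/r₁) = √(4.518×10^7/1.219×10^6) = 6.088 km/s.
On the transfer ellipse at r₁, vis-viva equation gives v_a = √[μ(2/r₁ − 1/a_t)] = 3.082 km/s.
First burn Δv₁ = |v_a − v₁| = 3.006 km/s.
Circular speed at r₂: v₂ = √(μ/r₂) = 15.883 km/s.
Transfer-orbit speed at r₂: v_p = √[μ(2/r₂ − 1/a_t)] = 20.974 km/s.
Second burn Δv₂ = |v₂ − v_p| = 5.091 km/s.
Δv = Δv₁ + Δv₂ = 3.006 + 5.091 = 8.097 km/s.

Δv = 8.097 km/s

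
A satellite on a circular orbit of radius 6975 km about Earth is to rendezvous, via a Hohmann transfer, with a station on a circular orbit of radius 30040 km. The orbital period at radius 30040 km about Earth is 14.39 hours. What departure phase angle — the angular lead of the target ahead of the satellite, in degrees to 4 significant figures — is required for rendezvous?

φ = 92.95°

From Kepler's third law T² = 4π²r³/μ at r = 30040 km, T = 14.39 hours = 14.39 × 3600 s = 51804 s: μ = 4π²r³/T² = 3.98780×10^5 km³/s².
Semi-major axis of the transfer orbit: a_t = (6975 + 30040)/2 = 18507.5 km.
Transfer time t = π√(a_t³/μ) = 12525.79 s.
Target angular speed ω₂ = √(μ/r₂³) = 1.212876×10^-4 rad/s.
Angle swept by the target during transfer: ω₂·t = 1.519223 rad = 87.05°.
The satellite traverses 180° on the transfer ellipse, so the target must lead by 180° − 87.05° = 92.95°.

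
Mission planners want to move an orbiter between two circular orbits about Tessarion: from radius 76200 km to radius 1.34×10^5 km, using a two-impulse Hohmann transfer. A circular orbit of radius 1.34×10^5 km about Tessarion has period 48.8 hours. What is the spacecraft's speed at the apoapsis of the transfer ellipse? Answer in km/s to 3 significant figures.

v = 4.08 km/s

From Kepler's third law T² = 4π²r³/μ at r = 1.34×10^5 km, T = 48.8 hours = 48.8 × 3600 s = 1.7568×10^5 s: μ = 4π²r³/T² = 3.07772×10^6 km³/s².
Semi-major axis of the transfer orbit: a_t = (76200 + 1.340×10^5)/2 = 1.051×10^5 km.
At apoapsis, r = 1.340×10^5 km.
Vis-viva: v = √[μ(2/r − 1/a_t)] = √[3.07772×10^6 × (2/1.340×10^5 − 1/1.051×10^5)] = 4.081 km/s.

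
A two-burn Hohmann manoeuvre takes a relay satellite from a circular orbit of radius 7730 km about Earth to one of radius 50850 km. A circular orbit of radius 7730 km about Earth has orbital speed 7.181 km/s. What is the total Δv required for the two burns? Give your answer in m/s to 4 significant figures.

Δv = 3642 m/s

From the circular-orbit relation v² = μ/r at r = 7730 km: μ = v²r = (7.181)² × 7730 = 3.98611×10^5 km³/s².
Transfer-ellipse semi-major axis a_t = (r₁ + r₂)/2 = (7730 + 50850)/2 = 29290 km.
Circular speed at r₁: v₁ = √(μ/r₁) = √(3.98611×10^5/7730) = 7.181 km/s.
Transfer-orbit speed at r₁ (vis-viva): v_p = √[μ(2/r₁ − 1/a_t)] = 9.462 km/s.
First burn Δv₁ = |v_p − v₁| = 2.281 km/s.
Circular speed at r₂: v₂ = √(μ/r₂) = 2.79981 km/s.
Transfer-orbit speed at r₂: v_a = √[μ(2/r₂ − 1/a_t)] = 1.43833 km/s.
Second burn Δv₂ = |v₂ − v_a| = 1.361 km/s.
Δv = Δv₁ + Δv₂ = 2.281 + 1.361 = 3.642 km/s.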